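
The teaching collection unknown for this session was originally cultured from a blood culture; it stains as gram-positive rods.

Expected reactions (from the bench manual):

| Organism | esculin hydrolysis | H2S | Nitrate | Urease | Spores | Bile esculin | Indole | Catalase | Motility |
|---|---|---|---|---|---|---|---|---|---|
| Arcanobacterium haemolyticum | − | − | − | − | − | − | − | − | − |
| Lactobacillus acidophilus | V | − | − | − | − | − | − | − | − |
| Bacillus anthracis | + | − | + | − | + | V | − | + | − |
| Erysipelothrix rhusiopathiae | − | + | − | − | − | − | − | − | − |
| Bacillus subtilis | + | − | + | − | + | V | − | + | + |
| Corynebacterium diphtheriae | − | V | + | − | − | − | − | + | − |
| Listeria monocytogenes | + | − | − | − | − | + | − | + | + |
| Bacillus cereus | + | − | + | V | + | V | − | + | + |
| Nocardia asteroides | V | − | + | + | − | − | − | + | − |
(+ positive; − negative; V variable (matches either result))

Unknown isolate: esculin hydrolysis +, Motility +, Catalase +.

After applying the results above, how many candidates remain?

esculin hydrolysis +: excludes Arcanobacterium haemolyticum, Erysipelothrix rhusiopathiae, Corynebacterium diphtheriae — 6 left.
Motility +: excludes Lactobacillus acidophilus, Bacillus anthracis, Nocardia asteroides — 3 left.
Catalase +: all 3 remaining candidates are consistent.
Still consistent: Bacillus cereus, Bacillus subtilis, Listeria monocytogenes.

3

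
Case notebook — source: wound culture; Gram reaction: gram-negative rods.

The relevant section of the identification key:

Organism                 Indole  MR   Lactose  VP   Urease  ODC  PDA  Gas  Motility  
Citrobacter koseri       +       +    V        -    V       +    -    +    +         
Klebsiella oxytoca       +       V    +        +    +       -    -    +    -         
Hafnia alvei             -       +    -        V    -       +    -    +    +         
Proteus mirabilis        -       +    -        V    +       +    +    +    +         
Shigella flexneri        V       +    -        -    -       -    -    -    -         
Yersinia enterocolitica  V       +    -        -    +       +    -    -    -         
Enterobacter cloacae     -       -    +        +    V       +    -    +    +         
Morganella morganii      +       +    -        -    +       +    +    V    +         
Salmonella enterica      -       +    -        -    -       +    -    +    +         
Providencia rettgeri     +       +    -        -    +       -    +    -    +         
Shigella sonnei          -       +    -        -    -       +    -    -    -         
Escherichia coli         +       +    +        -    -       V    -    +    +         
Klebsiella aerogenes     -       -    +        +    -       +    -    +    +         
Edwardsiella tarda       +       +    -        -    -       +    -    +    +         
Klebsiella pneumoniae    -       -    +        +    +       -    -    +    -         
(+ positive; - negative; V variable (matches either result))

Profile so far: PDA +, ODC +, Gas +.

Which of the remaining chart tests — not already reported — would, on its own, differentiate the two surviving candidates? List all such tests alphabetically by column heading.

Indole

PDA +: excludes 12 organisms — 3 left.
Gas +: excludes Providencia rettgeri — 2 left.
ODC +: all 2 remaining candidates are consistent.
Two candidates remain: Morganella morganii and Proteus mirabilis.
  Indole: Morganella morganii +, Proteus mirabilis - — discriminates.
  MR: + vs + — same for both, does not separate.
  Lactose: - vs - — same for both, does not separate.
  VP: - vs V — variable for at least one, does not separate.
  Urease: + vs + — same for both, does not separate.
  Motility: + vs + — same for both, does not separate.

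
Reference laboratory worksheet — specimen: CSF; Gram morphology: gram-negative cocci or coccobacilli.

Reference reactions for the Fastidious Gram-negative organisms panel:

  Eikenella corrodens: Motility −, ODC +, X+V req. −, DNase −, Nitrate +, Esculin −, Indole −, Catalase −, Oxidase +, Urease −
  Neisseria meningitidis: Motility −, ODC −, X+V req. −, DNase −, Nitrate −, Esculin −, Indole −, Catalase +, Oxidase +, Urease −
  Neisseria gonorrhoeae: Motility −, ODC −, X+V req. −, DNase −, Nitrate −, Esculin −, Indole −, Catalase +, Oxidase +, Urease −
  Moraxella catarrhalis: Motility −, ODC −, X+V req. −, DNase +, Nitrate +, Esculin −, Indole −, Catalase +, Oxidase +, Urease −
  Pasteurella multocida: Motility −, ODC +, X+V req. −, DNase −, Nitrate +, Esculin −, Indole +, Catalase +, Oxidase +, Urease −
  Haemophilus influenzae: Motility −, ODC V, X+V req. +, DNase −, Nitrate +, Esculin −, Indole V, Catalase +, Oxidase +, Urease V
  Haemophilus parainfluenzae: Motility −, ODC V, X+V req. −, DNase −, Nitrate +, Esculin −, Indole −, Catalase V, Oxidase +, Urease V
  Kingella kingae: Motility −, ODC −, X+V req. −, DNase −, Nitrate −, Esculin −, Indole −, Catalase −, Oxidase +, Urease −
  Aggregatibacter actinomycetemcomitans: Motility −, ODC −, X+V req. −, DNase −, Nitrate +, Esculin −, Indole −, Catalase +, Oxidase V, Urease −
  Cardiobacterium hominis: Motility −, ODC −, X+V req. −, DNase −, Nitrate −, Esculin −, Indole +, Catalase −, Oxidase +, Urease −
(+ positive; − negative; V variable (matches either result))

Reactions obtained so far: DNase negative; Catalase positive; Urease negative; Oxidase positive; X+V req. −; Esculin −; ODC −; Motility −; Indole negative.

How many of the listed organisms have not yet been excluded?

4

Indole −: excludes Pasteurella multocida, Cardiobacterium hominis — 8 left.
Catalase +: excludes Eikenella corrodens, Kingella kingae — 6 left.
Motility −: all 6 remaining candidates are consistent.
X+V req. −: excludes Haemophilus influenzae — 5 left.
DNase −: excludes Moraxella catarrhalis — 4 left.
Oxidase +: all 4 remaining candidates are consistent.
Esculin −: all 4 remaining candidates are consistent.
ODC −: all 4 remaining candidates are consistent.
Urease −: all 4 remaining candidates are consistent.
Still consistent: Aggregatibacter actinomycetemcomitans, Haemophilus parainfluenzae, Neisseria gonorrhoeae, Neisseria meningitidis.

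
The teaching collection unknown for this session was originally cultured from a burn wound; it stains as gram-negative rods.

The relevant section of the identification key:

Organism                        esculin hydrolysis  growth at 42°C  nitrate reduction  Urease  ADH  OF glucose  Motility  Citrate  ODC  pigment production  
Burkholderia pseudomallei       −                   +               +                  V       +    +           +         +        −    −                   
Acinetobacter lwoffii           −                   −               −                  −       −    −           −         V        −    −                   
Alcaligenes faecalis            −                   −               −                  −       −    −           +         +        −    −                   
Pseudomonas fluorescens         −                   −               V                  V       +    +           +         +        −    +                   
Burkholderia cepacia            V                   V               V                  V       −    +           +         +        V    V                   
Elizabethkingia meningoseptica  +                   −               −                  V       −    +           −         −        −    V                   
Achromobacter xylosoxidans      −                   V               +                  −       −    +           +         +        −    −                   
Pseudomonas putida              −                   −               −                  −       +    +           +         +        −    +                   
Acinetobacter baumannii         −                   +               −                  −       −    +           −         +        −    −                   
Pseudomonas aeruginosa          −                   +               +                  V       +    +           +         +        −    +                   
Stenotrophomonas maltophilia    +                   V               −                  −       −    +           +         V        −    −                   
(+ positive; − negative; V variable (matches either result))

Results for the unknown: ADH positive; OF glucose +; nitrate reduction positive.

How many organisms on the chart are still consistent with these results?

ADH +: excludes 7 organisms — 4 left.
OF glucose +: all 4 remaining candidates are consistent.
nitrate reduction +: excludes Pseudomonas putida — 3 left.
Still consistent: Burkholderia pseudomallei, Pseudomonas aeruginosa, Pseudomonas fluorescens.

3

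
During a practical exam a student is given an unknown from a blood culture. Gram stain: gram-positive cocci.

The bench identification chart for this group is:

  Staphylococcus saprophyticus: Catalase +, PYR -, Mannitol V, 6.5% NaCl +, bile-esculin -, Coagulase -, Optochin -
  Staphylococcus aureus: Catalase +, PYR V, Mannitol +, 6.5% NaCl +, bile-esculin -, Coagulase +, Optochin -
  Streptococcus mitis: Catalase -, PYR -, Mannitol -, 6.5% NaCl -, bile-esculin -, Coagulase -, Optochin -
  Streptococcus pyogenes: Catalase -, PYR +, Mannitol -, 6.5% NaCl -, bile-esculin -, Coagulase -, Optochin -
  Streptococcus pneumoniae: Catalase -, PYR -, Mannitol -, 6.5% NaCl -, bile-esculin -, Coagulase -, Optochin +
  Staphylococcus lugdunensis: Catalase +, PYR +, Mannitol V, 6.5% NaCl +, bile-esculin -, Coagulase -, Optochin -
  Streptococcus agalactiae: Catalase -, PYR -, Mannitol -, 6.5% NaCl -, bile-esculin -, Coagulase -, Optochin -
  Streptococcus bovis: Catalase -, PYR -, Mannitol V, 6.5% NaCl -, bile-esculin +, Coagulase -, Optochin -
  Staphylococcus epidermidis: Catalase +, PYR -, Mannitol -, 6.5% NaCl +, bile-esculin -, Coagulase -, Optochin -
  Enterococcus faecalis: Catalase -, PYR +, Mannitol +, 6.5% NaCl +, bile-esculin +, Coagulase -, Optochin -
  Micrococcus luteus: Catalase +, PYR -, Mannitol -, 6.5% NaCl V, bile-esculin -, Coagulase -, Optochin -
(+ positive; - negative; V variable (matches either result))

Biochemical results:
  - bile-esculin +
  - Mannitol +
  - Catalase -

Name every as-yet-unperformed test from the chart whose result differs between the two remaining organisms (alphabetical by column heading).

6.5% NaCl, PYR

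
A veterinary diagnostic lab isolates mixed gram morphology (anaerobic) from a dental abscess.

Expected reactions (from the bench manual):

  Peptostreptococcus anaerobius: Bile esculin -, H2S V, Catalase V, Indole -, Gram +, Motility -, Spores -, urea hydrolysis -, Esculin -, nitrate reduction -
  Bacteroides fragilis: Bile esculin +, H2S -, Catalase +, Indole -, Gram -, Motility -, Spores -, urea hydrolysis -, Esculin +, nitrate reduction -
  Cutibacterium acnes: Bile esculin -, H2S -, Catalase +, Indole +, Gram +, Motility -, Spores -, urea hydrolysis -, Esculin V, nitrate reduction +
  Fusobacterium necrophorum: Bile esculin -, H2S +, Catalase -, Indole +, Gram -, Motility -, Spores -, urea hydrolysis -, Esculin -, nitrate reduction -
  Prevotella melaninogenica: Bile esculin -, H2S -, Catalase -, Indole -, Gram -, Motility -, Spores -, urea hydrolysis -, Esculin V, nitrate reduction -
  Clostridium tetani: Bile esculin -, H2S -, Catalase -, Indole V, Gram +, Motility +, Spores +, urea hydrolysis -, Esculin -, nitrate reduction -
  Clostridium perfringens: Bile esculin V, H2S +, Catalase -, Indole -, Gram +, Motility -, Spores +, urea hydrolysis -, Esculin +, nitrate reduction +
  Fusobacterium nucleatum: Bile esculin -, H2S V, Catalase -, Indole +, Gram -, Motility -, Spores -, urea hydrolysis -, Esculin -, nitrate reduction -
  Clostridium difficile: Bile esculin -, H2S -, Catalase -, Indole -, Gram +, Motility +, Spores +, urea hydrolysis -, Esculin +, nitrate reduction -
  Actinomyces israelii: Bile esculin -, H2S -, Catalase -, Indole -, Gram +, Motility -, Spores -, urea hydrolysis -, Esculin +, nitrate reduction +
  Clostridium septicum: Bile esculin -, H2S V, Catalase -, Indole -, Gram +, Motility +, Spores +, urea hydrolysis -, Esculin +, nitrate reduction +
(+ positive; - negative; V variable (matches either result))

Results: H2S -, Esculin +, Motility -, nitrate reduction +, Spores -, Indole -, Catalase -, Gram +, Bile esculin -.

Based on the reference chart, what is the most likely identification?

Indole -: excludes Cutibacterium acnes, Fusobacterium necrophorum, Fusobacterium nucleatum — 8 left.
H2S -: excludes Clostridium perfringens — 7 left.
Bile esculin -: excludes Bacteroides fragilis — 6 left.
Catalase -: all 6 remaining candidates are consistent.
Motility -: excludes Clostridium tetani, Clostridium difficile, Clostridium septicum — 3 left.
nitrate reduction +: excludes Peptostreptococcus anaerobius, Prevotella melaninogenica — 1 left.
Esculin +: the one remaining candidate is consistent.
Gram +: the one remaining candidate is consistent.
Spores -: the one remaining candidate is consistent.

Actinomyces israelii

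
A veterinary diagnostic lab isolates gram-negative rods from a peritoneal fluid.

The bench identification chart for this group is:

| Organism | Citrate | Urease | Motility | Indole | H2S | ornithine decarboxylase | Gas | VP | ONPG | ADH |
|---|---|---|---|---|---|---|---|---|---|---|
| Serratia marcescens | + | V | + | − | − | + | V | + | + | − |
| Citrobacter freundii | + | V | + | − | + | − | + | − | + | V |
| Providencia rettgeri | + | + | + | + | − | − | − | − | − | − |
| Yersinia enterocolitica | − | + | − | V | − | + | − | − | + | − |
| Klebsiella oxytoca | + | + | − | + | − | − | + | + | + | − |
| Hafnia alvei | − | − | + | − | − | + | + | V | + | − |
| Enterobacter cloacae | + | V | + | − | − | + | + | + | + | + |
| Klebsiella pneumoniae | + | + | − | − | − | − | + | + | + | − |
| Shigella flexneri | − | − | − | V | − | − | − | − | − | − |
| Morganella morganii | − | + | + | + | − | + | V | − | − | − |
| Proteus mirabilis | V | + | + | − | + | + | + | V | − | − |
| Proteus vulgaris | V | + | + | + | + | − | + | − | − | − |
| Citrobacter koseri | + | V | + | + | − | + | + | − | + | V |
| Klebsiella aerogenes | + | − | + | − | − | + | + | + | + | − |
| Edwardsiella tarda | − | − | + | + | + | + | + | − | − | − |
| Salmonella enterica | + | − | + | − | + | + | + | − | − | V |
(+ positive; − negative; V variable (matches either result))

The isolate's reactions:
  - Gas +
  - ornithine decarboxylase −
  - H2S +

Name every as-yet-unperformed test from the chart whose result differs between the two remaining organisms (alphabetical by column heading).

Indole, ONPG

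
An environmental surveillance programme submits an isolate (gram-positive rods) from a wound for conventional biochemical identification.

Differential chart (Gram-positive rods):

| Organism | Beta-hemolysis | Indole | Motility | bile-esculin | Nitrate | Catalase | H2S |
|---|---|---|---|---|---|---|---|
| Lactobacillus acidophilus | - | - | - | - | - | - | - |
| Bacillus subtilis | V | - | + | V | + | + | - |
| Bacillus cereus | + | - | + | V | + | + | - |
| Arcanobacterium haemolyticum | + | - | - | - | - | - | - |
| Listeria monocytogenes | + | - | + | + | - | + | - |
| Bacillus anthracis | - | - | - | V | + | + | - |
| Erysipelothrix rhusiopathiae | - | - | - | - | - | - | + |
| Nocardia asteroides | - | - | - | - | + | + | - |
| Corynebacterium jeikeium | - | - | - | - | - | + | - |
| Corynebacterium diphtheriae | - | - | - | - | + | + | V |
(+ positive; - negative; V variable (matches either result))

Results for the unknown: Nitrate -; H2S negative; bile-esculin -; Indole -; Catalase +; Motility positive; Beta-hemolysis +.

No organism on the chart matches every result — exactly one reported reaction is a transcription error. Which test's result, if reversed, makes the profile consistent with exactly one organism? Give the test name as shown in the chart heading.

bile-esculin

As reported, no row in the chart matches all 7 reactions.
Reversing Nitrate → 2 organisms match (not unique).
Reversing H2S → still no organism matches.
Reversing bile-esculin (to +) → unique match: Listeria monocytogenes.
Reversing Motility → still no organism matches.
Reversing Beta-hemolysis → still no organism matches.
Reversing Indole → still no organism matches.
Reversing Catalase → still no organism matches.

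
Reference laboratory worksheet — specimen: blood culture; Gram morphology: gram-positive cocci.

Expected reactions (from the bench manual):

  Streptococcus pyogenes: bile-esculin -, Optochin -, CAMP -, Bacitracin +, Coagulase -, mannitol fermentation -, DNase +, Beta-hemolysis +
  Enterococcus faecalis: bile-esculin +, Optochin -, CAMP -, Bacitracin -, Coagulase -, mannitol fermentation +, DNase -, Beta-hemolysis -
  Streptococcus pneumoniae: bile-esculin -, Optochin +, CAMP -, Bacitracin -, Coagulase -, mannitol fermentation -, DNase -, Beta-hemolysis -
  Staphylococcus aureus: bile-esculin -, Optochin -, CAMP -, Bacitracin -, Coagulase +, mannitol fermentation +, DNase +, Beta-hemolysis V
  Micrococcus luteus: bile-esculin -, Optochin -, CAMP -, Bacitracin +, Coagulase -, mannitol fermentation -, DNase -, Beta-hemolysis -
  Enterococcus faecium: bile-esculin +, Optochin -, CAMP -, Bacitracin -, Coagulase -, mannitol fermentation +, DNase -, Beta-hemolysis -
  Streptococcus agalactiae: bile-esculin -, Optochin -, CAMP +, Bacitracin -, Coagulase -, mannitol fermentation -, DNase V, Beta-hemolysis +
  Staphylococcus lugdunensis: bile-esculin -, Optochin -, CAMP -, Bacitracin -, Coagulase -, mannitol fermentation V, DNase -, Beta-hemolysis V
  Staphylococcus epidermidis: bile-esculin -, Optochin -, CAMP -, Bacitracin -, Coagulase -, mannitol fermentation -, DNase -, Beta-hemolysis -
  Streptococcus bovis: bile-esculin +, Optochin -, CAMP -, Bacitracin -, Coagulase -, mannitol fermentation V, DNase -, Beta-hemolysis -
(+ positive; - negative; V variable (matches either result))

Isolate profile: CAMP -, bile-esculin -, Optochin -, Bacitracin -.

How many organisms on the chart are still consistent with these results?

Bacitracin -: excludes Streptococcus pyogenes, Micrococcus luteus — 8 left.
CAMP -: excludes Streptococcus agalactiae — 7 left.
Optochin -: excludes Streptococcus pneumoniae — 6 left.
bile-esculin -: excludes Enterococcus faecalis, Enterococcus faecium, Streptococcus bovis — 3 left.
Still consistent: Staphylococcus aureus, Staphylococcus epidermidis, Staphylococcus lugdunensis.

3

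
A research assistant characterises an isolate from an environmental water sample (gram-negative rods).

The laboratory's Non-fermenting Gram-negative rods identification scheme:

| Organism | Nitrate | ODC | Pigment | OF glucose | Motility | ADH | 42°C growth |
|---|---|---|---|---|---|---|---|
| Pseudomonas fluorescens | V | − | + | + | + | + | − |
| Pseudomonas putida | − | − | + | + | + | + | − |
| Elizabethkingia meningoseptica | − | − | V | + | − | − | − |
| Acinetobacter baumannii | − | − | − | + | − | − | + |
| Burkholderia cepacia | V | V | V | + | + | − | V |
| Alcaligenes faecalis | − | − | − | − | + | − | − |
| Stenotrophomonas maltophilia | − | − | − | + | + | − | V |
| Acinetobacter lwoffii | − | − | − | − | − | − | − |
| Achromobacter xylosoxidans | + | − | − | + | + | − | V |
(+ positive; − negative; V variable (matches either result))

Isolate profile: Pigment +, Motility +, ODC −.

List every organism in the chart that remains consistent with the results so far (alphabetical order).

Pigment +: excludes 5 organisms — 4 left.
ODC −: all 4 remaining candidates are consistent.
Motility +: excludes Elizabethkingia meningoseptica — 3 left.

Burkholderia cepacia, Pseudomonas fluorescens, Pseudomonas putida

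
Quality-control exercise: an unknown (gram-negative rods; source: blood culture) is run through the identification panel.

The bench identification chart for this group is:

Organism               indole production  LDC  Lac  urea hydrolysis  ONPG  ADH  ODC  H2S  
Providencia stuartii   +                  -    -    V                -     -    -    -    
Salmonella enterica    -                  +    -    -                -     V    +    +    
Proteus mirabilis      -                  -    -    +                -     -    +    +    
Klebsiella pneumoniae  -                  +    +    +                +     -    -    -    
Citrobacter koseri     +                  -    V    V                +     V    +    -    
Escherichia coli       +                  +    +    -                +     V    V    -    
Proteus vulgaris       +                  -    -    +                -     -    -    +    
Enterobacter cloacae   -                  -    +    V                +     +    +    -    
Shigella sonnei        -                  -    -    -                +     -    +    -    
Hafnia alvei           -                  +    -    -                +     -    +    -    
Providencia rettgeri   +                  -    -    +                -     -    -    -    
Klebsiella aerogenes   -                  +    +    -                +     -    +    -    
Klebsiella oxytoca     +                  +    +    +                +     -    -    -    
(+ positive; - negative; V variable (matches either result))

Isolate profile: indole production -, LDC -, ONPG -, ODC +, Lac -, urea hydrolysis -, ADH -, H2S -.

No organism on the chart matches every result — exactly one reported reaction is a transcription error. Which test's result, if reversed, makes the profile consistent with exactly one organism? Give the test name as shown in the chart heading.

ONPG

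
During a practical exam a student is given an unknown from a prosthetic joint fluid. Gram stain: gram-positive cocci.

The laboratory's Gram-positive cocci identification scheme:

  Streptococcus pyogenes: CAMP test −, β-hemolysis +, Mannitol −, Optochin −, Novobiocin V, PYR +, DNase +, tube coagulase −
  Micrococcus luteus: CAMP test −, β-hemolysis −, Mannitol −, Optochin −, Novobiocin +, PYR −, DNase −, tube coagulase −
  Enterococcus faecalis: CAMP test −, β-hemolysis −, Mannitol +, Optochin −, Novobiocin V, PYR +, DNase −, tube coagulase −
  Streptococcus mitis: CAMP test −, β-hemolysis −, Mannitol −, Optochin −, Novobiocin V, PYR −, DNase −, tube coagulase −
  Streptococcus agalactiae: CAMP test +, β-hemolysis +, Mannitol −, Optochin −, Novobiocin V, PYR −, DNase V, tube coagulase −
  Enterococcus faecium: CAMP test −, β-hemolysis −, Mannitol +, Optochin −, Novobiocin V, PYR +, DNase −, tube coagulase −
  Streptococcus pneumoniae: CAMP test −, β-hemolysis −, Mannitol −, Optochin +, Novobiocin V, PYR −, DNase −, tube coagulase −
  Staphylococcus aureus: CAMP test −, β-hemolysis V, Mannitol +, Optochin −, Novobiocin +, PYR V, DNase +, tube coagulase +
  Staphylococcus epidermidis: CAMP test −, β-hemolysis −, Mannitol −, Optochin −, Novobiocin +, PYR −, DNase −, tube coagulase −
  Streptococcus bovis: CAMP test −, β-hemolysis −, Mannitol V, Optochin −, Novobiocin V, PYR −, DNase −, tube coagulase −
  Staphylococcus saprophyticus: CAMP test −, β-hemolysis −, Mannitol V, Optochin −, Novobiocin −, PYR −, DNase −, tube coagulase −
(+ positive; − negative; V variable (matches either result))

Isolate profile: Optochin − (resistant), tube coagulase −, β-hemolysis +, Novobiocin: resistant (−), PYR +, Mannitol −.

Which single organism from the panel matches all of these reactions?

Novobiocin −: excludes Micrococcus luteus, Staphylococcus aureus, Staphylococcus epidermidis — 8 left.
Optochin −: excludes Streptococcus pneumoniae — 7 left.
tube coagulase −: all 7 remaining candidates are consistent.
PYR +: excludes Streptococcus mitis, Streptococcus agalactiae, Streptococcus bovis, Staphylococcus saprophyticus — 3 left.
Mannitol −: excludes Enterococcus faecalis, Enterococcus faecium — 1 left.
β-hemolysis +: the one remaining candidate is consistent.

Streptococcus pyogenes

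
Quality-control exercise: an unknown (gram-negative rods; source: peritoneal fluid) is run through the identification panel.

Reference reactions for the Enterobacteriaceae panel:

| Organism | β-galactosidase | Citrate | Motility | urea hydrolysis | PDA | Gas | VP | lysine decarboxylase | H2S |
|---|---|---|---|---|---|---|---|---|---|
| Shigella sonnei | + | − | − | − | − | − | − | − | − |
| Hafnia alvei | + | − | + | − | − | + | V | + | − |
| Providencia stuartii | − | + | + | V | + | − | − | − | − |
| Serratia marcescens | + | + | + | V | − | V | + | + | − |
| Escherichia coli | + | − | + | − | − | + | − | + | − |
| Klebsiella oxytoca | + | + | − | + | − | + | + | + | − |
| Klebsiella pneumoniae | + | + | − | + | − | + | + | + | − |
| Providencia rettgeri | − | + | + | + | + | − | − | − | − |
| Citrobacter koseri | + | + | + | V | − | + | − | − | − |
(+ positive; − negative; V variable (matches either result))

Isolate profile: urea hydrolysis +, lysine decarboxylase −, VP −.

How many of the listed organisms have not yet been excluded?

lysine decarboxylase −: excludes 5 organisms — 4 left.
VP −: all 4 remaining candidates are consistent.
urea hydrolysis +: excludes Shigella sonnei — 3 left.
Still consistent: Citrobacter koseri, Providencia rettgeri, Providencia stuartii.

3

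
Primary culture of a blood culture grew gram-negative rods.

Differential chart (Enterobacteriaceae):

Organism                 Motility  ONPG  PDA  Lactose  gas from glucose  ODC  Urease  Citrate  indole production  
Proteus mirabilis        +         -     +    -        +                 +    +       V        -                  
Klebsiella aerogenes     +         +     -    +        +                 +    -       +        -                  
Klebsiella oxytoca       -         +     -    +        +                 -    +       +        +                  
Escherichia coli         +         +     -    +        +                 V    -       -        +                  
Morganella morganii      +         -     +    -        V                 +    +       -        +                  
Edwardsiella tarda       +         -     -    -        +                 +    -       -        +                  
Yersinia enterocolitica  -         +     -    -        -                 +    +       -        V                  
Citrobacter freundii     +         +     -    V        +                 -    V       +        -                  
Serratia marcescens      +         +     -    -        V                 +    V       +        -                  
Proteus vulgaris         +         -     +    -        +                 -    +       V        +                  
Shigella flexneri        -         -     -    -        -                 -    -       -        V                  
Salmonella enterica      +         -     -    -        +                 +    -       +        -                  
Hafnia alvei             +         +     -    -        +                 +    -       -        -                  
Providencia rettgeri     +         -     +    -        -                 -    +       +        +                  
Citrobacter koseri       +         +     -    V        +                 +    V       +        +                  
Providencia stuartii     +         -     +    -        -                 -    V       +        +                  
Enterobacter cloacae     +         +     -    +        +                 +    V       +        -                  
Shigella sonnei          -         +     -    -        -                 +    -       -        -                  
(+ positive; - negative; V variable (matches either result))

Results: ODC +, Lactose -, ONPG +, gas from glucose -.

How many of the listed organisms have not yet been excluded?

ODC +: excludes 6 organisms — 12 left.
ONPG +: excludes Proteus mirabilis, Morganella morganii, Edwardsiella tarda, Salmonella enterica — 8 left.
Lactose -: excludes Klebsiella aerogenes, Escherichia coli, Enterobacter cloacae — 5 left.
gas from glucose -: excludes Hafnia alvei, Citrobacter koseri — 3 left.
Still consistent: Serratia marcescens, Shigella sonnei, Yersinia enterocolitica.

3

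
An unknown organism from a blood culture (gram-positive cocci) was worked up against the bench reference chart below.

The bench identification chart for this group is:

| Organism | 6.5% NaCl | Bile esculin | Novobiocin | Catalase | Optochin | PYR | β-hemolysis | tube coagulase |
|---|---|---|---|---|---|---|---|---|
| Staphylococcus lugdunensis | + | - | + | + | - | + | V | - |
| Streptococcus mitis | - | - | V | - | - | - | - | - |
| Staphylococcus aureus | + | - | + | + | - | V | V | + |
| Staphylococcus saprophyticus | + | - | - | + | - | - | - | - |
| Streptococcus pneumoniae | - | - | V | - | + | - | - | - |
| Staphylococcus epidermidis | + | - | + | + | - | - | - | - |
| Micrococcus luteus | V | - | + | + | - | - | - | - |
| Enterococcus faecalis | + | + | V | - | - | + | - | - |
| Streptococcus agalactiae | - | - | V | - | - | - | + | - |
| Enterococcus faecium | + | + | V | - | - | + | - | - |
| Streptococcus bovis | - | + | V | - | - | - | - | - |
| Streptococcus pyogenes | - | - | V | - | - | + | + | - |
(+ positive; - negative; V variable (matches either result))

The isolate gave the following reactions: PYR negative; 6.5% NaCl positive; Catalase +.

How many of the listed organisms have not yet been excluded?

6.5% NaCl +: excludes 5 organisms — 7 left.
Catalase +: excludes Enterococcus faecalis, Enterococcus faecium — 5 left.
PYR -: excludes Staphylococcus lugdunensis — 4 left.
Still consistent: Micrococcus luteus, Staphylococcus aureus, Staphylococcus epidermidis, Staphylococcus saprophyticus.

4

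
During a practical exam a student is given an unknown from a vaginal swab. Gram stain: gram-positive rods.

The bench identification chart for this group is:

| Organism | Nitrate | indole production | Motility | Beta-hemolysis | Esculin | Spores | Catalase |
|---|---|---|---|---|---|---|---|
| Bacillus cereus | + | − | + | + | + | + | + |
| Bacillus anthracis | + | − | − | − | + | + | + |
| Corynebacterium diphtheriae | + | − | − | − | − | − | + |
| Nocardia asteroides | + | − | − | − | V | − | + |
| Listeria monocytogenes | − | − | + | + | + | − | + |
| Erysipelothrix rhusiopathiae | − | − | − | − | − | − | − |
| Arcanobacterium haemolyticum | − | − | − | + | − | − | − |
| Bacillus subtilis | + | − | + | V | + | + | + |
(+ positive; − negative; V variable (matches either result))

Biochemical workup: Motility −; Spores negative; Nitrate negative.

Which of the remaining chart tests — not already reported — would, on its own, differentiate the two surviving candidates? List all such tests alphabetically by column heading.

Motility −: excludes Bacillus cereus, Listeria monocytogenes, Bacillus subtilis — 5 left.
Spores −: excludes Bacillus anthracis — 4 left.
Nitrate −: excludes Corynebacterium diphtheriae, Nocardia asteroides — 2 left.
Two candidates remain: Arcanobacterium haemolyticum and Erysipelothrix rhusiopathiae.
  indole production: − vs − — same for both, does not separate.
  Beta-hemolysis: Arcanobacterium haemolyticum +, Erysipelothrix rhusiopathiae − — discriminates.
  Esculin: − vs − — same for both, does not separate.
  Catalase: − vs − — same for both, does not separate.

Beta-hemolysis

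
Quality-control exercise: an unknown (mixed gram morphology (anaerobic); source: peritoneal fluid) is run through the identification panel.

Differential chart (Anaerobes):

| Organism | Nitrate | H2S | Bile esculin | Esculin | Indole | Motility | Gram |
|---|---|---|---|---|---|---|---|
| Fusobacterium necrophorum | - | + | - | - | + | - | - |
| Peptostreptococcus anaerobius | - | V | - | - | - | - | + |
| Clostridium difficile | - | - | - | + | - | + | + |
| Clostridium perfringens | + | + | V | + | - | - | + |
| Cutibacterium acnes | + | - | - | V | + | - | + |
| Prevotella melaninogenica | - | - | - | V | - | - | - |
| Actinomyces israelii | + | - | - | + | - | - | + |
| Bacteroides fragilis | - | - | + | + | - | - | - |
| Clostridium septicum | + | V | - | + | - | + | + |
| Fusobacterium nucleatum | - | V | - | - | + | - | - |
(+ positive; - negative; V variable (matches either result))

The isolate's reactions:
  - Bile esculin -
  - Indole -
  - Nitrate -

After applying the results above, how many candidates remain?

3

Indole -: excludes Fusobacterium necrophorum, Cutibacterium acnes, Fusobacterium nucleatum — 7 left.
Nitrate -: excludes Clostridium perfringens, Actinomyces israelii, Clostridium septicum — 4 left.
Bile esculin -: excludes Bacteroides fragilis — 3 left.
Still consistent: Clostridium difficile, Peptostreptococcus anaerobius, Prevotella melaninogenica.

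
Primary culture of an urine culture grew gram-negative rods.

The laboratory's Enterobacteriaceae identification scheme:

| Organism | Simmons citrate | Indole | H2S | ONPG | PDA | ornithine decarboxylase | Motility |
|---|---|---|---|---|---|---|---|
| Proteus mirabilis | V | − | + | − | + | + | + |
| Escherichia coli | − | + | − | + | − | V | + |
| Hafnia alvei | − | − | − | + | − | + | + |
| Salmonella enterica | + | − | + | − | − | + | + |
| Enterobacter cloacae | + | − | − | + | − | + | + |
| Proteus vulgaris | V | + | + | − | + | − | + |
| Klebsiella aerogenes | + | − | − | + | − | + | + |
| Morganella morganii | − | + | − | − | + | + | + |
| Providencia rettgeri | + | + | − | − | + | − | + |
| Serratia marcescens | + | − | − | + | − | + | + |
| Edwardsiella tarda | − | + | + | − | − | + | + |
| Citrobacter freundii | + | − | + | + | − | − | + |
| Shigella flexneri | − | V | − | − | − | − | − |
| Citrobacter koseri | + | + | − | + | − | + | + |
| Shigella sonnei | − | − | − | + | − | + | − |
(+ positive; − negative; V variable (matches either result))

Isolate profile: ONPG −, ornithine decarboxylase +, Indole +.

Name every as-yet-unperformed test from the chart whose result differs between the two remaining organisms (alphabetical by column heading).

Indole +: excludes 8 organisms — 7 left.
ONPG −: excludes Escherichia coli, Citrobacter koseri — 5 left.
ornithine decarboxylase +: excludes Proteus vulgaris, Providencia rettgeri, Shigella flexneri — 2 left.
Two candidates remain: Edwardsiella tarda and Morganella morganii.
  Simmons citrate: − vs − — same for both, does not separate.
  H2S: Edwardsiella tarda +, Morganella morganii − — discriminates.
  PDA: Edwardsiella tarda −, Morganella morganii + — discriminates.
  Motility: + vs + — same for both, does not separate.

H2S, PDA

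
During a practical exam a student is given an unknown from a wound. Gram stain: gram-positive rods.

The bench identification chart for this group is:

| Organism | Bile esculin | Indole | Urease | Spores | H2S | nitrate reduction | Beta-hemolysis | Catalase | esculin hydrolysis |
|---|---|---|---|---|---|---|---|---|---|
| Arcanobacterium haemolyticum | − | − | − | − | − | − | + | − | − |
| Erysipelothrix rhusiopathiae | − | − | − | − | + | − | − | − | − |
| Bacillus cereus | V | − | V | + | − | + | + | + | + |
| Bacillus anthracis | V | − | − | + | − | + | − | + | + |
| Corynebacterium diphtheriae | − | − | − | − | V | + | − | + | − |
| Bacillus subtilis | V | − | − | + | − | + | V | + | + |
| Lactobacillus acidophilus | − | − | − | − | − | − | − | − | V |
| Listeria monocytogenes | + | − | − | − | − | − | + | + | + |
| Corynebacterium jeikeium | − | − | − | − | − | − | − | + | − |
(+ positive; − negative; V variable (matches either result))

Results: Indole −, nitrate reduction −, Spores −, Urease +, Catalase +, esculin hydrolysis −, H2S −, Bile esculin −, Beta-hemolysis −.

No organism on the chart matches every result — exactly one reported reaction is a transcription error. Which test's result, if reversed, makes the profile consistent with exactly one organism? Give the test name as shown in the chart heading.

As reported, no row in the chart matches all 9 reactions.
Reversing Beta-hemolysis → still no organism matches.
Reversing nitrate reduction → still no organism matches.
Reversing esculin hydrolysis → still no organism matches.
Reversing Urease (to −) → unique match: Corynebacterium jeikeium.
Reversing Catalase → still no organism matches.
Reversing Bile esculin → still no organism matches.
Reversing H2S → still no organism matches.
Reversing Spores → still no organism matches.
Reversing Indole → still no organism matches.

Urease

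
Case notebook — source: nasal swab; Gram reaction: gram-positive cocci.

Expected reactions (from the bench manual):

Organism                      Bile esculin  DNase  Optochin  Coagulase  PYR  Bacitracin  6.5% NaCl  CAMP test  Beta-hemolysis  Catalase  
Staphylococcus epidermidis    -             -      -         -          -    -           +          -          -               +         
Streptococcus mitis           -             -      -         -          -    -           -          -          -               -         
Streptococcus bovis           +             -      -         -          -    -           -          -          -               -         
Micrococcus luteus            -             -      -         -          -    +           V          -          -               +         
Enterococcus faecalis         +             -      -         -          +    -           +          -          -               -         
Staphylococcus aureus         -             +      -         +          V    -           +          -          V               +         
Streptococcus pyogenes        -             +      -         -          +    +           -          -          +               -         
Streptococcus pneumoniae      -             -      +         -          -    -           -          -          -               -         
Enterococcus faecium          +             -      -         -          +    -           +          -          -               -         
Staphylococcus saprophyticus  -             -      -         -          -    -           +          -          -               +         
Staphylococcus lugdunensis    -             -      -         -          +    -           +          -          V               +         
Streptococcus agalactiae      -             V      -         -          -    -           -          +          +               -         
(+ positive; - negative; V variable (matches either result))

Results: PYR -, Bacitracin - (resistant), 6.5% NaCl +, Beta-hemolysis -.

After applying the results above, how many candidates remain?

Beta-hemolysis -: excludes Streptococcus pyogenes, Streptococcus agalactiae — 10 left.
PYR -: excludes Enterococcus faecalis, Enterococcus faecium, Staphylococcus lugdunensis — 7 left.
Bacitracin -: excludes Micrococcus luteus — 6 left.
6.5% NaCl +: excludes Streptococcus mitis, Streptococcus bovis, Streptococcus pneumoniae — 3 left.
Still consistent: Staphylococcus aureus, Staphylococcus epidermidis, Staphylococcus saprophyticus.

3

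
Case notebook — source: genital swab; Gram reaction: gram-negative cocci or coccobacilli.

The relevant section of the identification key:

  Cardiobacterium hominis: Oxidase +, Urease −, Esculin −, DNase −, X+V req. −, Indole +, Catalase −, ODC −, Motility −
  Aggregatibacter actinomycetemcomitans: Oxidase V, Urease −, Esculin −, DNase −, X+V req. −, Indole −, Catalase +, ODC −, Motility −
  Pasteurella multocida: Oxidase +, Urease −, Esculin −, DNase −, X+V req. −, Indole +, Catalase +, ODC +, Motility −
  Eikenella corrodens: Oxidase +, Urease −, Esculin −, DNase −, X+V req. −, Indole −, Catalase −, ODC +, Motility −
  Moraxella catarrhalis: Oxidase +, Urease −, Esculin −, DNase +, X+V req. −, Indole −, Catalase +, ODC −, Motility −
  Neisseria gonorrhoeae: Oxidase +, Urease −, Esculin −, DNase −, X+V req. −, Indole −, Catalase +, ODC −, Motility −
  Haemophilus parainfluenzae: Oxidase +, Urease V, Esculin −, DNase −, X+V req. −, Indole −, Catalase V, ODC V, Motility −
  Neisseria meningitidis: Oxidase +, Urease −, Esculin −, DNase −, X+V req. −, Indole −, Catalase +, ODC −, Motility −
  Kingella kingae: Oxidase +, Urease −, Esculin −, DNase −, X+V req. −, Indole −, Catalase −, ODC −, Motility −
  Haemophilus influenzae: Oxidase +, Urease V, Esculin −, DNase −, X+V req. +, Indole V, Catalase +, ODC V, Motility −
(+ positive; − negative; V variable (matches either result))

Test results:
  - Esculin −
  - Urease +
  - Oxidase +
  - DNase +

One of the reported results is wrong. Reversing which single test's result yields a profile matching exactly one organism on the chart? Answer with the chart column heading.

Urease

As reported, no row in the chart matches all 4 reactions.
Reversing Oxidase → still no organism matches.
Reversing Esculin → still no organism matches.
Reversing Urease (to −) → unique match: Moraxella catarrhalis.
Reversing DNase → 2 organisms match (not unique).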